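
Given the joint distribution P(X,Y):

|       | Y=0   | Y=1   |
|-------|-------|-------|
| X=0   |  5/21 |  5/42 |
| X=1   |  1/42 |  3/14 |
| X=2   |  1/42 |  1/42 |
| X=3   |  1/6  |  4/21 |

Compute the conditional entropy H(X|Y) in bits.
1.6129 bits

H(X|Y) = H(X,Y) - H(Y)

H(X,Y) = -Σ_{x,y} P(x,y) log₂ P(x,y). Per-cell terms -P(x,y)·log₂P(x,y):
  X=0: 0.492950, 0.365523
  X=1: 0.128389, 0.476227
  X=2: 0.128389, 0.128389
  X=3: 0.430827, 0.455680
Sum of the 8 terms: H(X,Y) = 2.60637 bits

Marginal of Y (column sums):
  P(Y=0) = 5/21 + 1/42 + 1/42 + 1/6 = 19/42
  P(Y=1) = 5/42 + 3/14 + 1/42 + 4/21 = 23/42
H(Y) = -[(19/42)·log₂(19/42) + (23/42)·log₂(23/42)]
  = 0.517700 + 0.475747 = 0.99345 bits

H(X|Y) = H(X,Y) - H(Y) = 2.60637 - 0.99345 = 1.6129 bits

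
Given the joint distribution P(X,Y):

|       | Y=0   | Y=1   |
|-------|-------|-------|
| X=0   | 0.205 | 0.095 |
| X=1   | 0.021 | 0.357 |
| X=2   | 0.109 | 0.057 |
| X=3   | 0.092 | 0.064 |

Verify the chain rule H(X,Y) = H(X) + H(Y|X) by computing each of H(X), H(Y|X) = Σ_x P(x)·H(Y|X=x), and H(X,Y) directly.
H(X) = 1.8998 bits, H(Y|X) = 0.6936 bits, H(X,Y) = 2.5935 bits

Marginal of X (row sums):
  P(X=0) = 0.205 + 0.095 = 0.300
  P(X=1) = 0.021 + 0.357 = 0.378
  P(X=2) = 0.109 + 0.057 = 0.166
  P(X=3) = 0.092 + 0.064 = 0.156
H(X) = -[0.300·log₂(0.300) + 0.378·log₂(0.378) + 0.166·log₂(0.166) + 0.156·log₂(0.156)]
  = 0.521090 + 0.530539 + 0.430064 + 0.418140 = 1.8998 bits

H(Y|X) = Σ_x P(x)·H(Y|X=x):
  X=0: P(X=0) = 0.300, P(Y|X=0) = (41/60, 19/60) → H(Y|X=0) = 0.900720
  X=1: P(X=1) = 0.378, P(Y|X=1) = (1/18, 17/18) → H(Y|X=1) = 0.309543
  X=2: P(X=2) = 0.166, P(Y|X=2) = (109/166, 57/166) → H(Y|X=2) = 0.928010
  X=3: P(X=3) = 0.156, P(Y|X=3) = (23/39, 16/39) → H(Y|X=3) = 0.976635
H(Y|X) = 0.300·0.900720 + 0.378·0.309543 + 0.166·0.928010 + 0.156·0.976635 = 0.6936 bits

H(X,Y) = -Σ_{x,y} P(x,y) log₂ P(x,y). Per-cell terms -P(x,y)·log₂P(x,y):
  X=0: 0.468692, 0.322613
  X=1: 0.117043, 0.530503
  X=2: 0.348538, 0.235575
  X=3: 0.316684, 0.253810
Sum of the 8 terms: H(X,Y) = 2.5935 bits

Chain rule check:
  H(X) + H(Y|X) = 1.8998 + 0.6936 = 2.5934 bits
  H(X,Y) = 2.5935 bits
✓ Chain rule verified (Δ = 0.0001 is 4-dp rounding noise: each of the three values was rounded independently).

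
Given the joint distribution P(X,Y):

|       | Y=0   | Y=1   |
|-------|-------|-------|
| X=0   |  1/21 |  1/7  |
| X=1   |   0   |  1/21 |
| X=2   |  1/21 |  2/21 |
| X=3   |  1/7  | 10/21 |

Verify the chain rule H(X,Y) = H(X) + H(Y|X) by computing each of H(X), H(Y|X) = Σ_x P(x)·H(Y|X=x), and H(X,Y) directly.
H(X) = 1.4942 bits, H(Y|X) = 0.7682 bits, H(X,Y) = 2.2624 bits

Marginal of X (row sums):
  P(X=0) = 1/21 + 1/7 = 4/21
  P(X=1) = 0 + 1/21 = 1/21
  P(X=2) = 1/21 + 2/21 = 1/7
  P(X=3) = 1/7 + 10/21 = 13/21
H(X) = -[(4/21)·log₂(4/21) + (1/21)·log₂(1/21) + (1/7)·log₂(1/7) + (13/21)·log₂(13/21)]
  = 0.45568 + 0.20916 + 0.40105 + 0.42831 = 1.4942 bits

H(Y|X) = Σ_x P(x)·H(Y|X=x):
  X=0: P(X=0) = 4/21, P(Y|X=0) = (1/4, 3/4) → H(Y|X=0) = 0.81128
  X=1: P(X=1) = 1/21, P(Y|X=1) = (0, 1) → H(Y|X=1) = 0.00000
  X=2: P(X=2) = 1/7, P(Y|X=2) = (1/3, 2/3) → H(Y|X=2) = 0.91830
  X=3: P(X=3) = 13/21, P(Y|X=3) = (3/13, 10/13) → H(Y|X=3) = 0.77935
H(Y|X) = (4/21)·0.81128 + (1/21)·0.00000 + (1/7)·0.91830 + (13/21)·0.77935 = 0.7682 bits

H(X,Y) = -Σ_{x,y} P(x,y) log₂ P(x,y). Per-cell terms -P(x,y)·log₂P(x,y):
  X=0: 0.20916, 0.40105
  X=1: 0.00000, 0.20916
  X=2: 0.20916, 0.32308
  X=3: 0.40105, 0.50971
  (cells with P = 0 contribute 0)
Sum of the 8 terms: H(X,Y) = 2.2624 bits

Chain rule check:
  H(X) + H(Y|X) = 1.4942 + 0.7682 = 2.2624 bits
  H(X,Y) = 2.2624 bits
✓ Chain rule verified.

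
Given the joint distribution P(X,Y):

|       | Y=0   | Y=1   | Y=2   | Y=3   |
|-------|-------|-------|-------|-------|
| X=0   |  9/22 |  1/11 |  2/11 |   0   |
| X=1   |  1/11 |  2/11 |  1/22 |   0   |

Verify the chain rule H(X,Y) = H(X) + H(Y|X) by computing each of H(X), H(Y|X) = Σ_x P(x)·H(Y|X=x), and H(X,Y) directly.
H(X) = 0.9024 bits, H(Y|X) = 1.3512 bits, H(X,Y) = 2.2536 bits

Marginal of X (row sums):
  P(X=0) = 9/22 + 1/11 + 2/11 + 0 = 15/22
  P(X=1) = 1/11 + 2/11 + 1/22 + 0 = 7/22
H(X) = -[(15/22)·log₂(15/22) + (7/22)·log₂(7/22)]
  = 0.3767 + 0.5257 = 0.9024 bits

H(Y|X) = Σ_x P(x)·H(Y|X=x):
  X=0: P(X=0) = 15/22, P(Y|X=0) = (3/5, 2/15, 4/15, 0) → H(Y|X=0) = 1.3383
  X=1: P(X=1) = 7/22, P(Y|X=1) = (2/7, 4/7, 1/7, 0) → H(Y|X=1) = 1.3788
H(Y|X) = (15/22)·1.3383 + (7/22)·1.3788 = 1.3512 bits

H(X,Y) = -Σ_{x,y} P(x,y) log₂ P(x,y). Per-cell terms -P(x,y)·log₂P(x,y):
  X=0: 0.5275, 0.3145, 0.4472, 0.0000
  X=1: 0.3145, 0.4472, 0.2027, 0.0000
  (cells with P = 0 contribute 0)
Sum of the 8 terms: H(X,Y) = 2.2536 bits

Chain rule check:
  H(X) + H(Y|X) = 0.9024 + 1.3512 = 2.2536 bits
  H(X,Y) = 2.2536 bits
✓ Chain rule verified.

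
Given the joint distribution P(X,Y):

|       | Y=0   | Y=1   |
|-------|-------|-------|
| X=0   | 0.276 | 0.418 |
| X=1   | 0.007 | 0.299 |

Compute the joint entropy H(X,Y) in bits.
1.6095 bits

H(X,Y) = -Σ_{x,y} P(x,y) log₂ P(x,y). Per-cell terms -P(x,y)·log₂P(x,y):
  X=0: 0.5126, 0.5260
  X=1: 0.0501, 0.5208
Sum of the 4 terms: H(X,Y) = 1.6095 bits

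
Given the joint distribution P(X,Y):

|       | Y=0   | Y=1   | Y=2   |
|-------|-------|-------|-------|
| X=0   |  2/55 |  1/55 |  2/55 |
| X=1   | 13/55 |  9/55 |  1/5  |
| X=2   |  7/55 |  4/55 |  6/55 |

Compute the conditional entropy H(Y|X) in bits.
1.5584 bits

H(Y|X) = H(X,Y) - H(X)

H(X,Y) = -Σ_{x,y} P(x,y) log₂ P(x,y). Per-cell terms -P(x,y)·log₂P(x,y):
  X=0: 0.173868, 0.105116, 0.173868
  X=1: 0.491854, 0.427326, 0.464386
  X=2: 0.378510, 0.275008, 0.348698
Sum of the 9 terms: H(X,Y) = 2.83863 bits

Marginal of X (row sums):
  P(X=0) = 2/55 + 1/55 + 2/55 = 1/11
  P(X=1) = 13/55 + 9/55 + 1/5 = 3/5
  P(X=2) = 7/55 + 4/55 + 6/55 = 17/55
H(X) = -[(1/11)·log₂(1/11) + (3/5)·log₂(3/5) + (17/55)·log₂(17/55)]
  = 0.314494 + 0.442179 + 0.523568 = 1.28024 bits

H(Y|X) = H(X,Y) - H(X) = 2.83863 - 1.28024 = 1.5584 bits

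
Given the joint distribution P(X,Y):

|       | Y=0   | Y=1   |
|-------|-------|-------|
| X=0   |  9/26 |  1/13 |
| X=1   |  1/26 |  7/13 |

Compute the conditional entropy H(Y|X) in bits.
0.4933 bits

H(Y|X) = H(X,Y) - H(X)

H(X,Y) = -Σ_{x,y} P(x,y) log₂ P(x,y). Per-cell terms -P(x,y)·log₂P(x,y):
  X=0: 0.52979, 0.28465
  X=1: 0.18079, 0.48089
Sum of the 4 terms: H(X,Y) = 1.47612 bits

Marginal of X (row sums):
  P(X=0) = 9/26 + 1/13 = 11/26
  P(X=1) = 1/26 + 7/13 = 15/26
H(X) = -[(11/26)·log₂(11/26) + (15/26)·log₂(15/26)]
  = 0.52504 + 0.45782 = 0.98286 bits

H(Y|X) = H(X,Y) - H(X) = 1.47612 - 0.98286 = 0.4933 bits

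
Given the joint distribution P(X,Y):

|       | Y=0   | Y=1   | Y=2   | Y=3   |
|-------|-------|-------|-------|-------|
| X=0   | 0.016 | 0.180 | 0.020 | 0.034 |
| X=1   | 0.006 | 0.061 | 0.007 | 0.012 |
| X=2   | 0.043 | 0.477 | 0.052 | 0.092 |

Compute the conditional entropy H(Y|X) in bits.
1.2830 bits

H(Y|X) = H(X,Y) - H(X)

H(X,Y) = -Σ_{x,y} P(x,y) log₂ P(x,y). Per-cell terms -P(x,y)·log₂P(x,y):
  X=0: 0.09545, 0.44531, 0.11288, 0.16586
  X=1: 0.04428, 0.24614, 0.05011, 0.07657
  X=2: 0.19520, 0.50941, 0.22180, 0.31668
Sum of the 12 terms: H(X,Y) = 2.47969 bits

Marginal of X (row sums):
  P(X=0) = 0.016 + 0.180 + 0.020 + 0.034 = 0.250
  P(X=1) = 0.006 + 0.061 + 0.007 + 0.012 = 0.086
  P(X=2) = 0.043 + 0.477 + 0.052 + 0.092 = 0.664
H(X) = -[0.250·log₂(0.250) + 0.086·log₂(0.086) + 0.664·log₂(0.664)]
  = 0.50000 + 0.30440 + 0.39225 = 1.19665 bits

H(Y|X) = H(X,Y) - H(X) = 2.47969 - 1.19665 = 1.2830 bits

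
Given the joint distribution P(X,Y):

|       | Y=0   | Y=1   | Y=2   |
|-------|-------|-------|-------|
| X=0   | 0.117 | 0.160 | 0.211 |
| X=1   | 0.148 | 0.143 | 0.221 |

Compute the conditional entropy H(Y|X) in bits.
1.5497 bits

H(Y|X) = H(X,Y) - H(X)

H(X,Y) = -Σ_{x,y} P(x,y) log₂ P(x,y). Per-cell terms -P(x,y)·log₂P(x,y):
  X=0: 0.36216, 0.42302, 0.47363
  X=1: 0.40794, 0.40125, 0.48131
Sum of the 6 terms: H(X,Y) = 2.5493 bits

Marginal of X (row sums):
  P(X=0) = 0.117 + 0.160 + 0.211 = 0.488
  P(X=1) = 0.148 + 0.143 + 0.221 = 0.512
H(X) = -[0.488·log₂(0.488) + 0.512·log₂(0.512)]
  = 0.50510 + 0.49448 = 0.9996 bits

H(Y|X) = H(X,Y) - H(X) = 2.5493 - 0.9996 = 1.5497 bits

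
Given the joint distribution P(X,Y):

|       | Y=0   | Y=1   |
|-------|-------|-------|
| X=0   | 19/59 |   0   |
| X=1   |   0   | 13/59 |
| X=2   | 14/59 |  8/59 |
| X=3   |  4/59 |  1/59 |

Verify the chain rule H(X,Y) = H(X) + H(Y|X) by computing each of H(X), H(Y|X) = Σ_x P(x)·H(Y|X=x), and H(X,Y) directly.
H(X) = 1.8397 bits, H(Y|X) = 0.4138 bits, H(X,Y) = 2.2535 bits

Marginal of X (row sums):
  P(X=0) = 19/59 + 0 = 19/59
  P(X=1) = 0 + 13/59 = 13/59
  P(X=2) = 14/59 + 8/59 = 22/59
  P(X=3) = 4/59 + 1/59 = 5/59
H(X) = -[(19/59)·log₂(19/59) + (13/59)·log₂(13/59) + (22/59)·log₂(22/59) + (5/59)·log₂(5/59)]
  = 0.52643 + 0.48082 + 0.53069 + 0.30176 = 1.8397 bits

H(Y|X) = Σ_x P(x)·H(Y|X=x):
  X=0: P(X=0) = 19/59, P(Y|X=0) = (1, 0) → H(Y|X=0) = 0.00000
  X=1: P(X=1) = 13/59, P(Y|X=1) = (0, 1) → H(Y|X=1) = 0.00000
  X=2: P(X=2) = 22/59, P(Y|X=2) = (7/11, 4/11) → H(Y|X=2) = 0.94566
  X=3: P(X=3) = 5/59, P(Y|X=3) = (4/5, 1/5) → H(Y|X=3) = 0.72193
H(Y|X) = (19/59)·0.00000 + (13/59)·0.00000 + (22/59)·0.94566 + (5/59)·0.72193 = 0.4138 bits

H(X,Y) = -Σ_{x,y} P(x,y) log₂ P(x,y). Per-cell terms -P(x,y)·log₂P(x,y):
  X=0: 0.52643, 0.00000
  X=1: 0.00000, 0.48082
  X=2: 0.49244, 0.39087
  X=3: 0.26323, 0.09971
  (cells with P = 0 contribute 0)
Sum of the 8 terms: H(X,Y) = 2.2535 bits

Chain rule check:
  H(X) + H(Y|X) = 1.8397 + 0.4138 = 2.2535 bits
  H(X,Y) = 2.2535 bits
✓ Chain rule verified.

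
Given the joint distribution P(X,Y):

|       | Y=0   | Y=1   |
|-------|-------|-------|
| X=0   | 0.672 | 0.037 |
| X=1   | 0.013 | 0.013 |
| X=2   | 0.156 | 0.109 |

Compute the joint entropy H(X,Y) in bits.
1.4909 bits

H(X,Y) = -Σ_{x,y} P(x,y) log₂ P(x,y). Per-cell terms -P(x,y)·log₂P(x,y):
  X=0: 0.38537, 0.17598
  X=1: 0.08145, 0.08145
  X=2: 0.41814, 0.34854
Sum of the 6 terms: H(X,Y) = 1.4909 bits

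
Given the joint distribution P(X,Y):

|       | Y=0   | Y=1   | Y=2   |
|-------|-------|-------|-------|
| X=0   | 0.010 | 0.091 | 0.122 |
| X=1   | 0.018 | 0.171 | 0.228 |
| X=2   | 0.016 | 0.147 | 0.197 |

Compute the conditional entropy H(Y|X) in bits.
1.2019 bits

H(Y|X) = H(X,Y) - H(X)

H(X,Y) = -Σ_{x,y} P(x,y) log₂ P(x,y). Per-cell terms -P(x,y)·log₂P(x,y):
  X=0: 0.0664, 0.3147, 0.3703
  X=1: 0.1043, 0.4357, 0.4863
  X=2: 0.0955, 0.4066, 0.4617
Sum of the 9 terms: H(X,Y) = 2.7415 bits

Marginal of X (row sums):
  P(X=0) = 0.010 + 0.091 + 0.122 = 0.223
  P(X=1) = 0.018 + 0.171 + 0.228 = 0.417
  P(X=2) = 0.016 + 0.147 + 0.197 = 0.360
H(X) = -[0.223·log₂(0.223) + 0.417·log₂(0.417) + 0.360·log₂(0.360)]
  = 0.4828 + 0.5262 + 0.5306 = 1.5396 bits

H(Y|X) = H(X,Y) - H(X) = 2.7415 - 1.5396 = 1.2019 bits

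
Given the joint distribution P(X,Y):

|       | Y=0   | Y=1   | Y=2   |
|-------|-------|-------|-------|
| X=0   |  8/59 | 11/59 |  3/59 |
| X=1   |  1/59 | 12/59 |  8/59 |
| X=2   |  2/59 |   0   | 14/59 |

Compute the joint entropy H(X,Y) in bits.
2.6770 bits

H(X,Y) = -Σ_{x,y} P(x,y) log₂ P(x,y). Per-cell terms -P(x,y)·log₂P(x,y):
  X=0: 0.3909, 0.4518, 0.2185
  X=1: 0.0997, 0.4673, 0.3909
  X=2: 0.1655, 0.0000, 0.4924
  (cells with P = 0 contribute 0)
Sum of the 9 terms: H(X,Y) = 2.6770 bits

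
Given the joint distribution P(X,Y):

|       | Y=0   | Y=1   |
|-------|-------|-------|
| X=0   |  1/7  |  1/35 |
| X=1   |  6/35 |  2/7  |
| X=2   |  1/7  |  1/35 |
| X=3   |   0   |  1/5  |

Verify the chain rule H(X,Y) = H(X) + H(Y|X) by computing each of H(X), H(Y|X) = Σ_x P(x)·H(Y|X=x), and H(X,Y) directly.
H(X) = 1.8530 bits, H(Y|X) = 0.6592 bits, H(X,Y) = 2.5121 bits

Marginal of X (row sums):
  P(X=0) = 1/7 + 1/35 = 6/35
  P(X=1) = 6/35 + 2/7 = 16/35
  P(X=2) = 1/7 + 1/35 = 6/35
  P(X=3) = 0 + 1/5 = 1/5
H(X) = -[(6/35)·log₂(6/35) + (16/35)·log₂(16/35) + (6/35)·log₂(6/35) + (1/5)·log₂(1/5)]
  = 0.436169 + 0.516244 + 0.436169 + 0.464386 = 1.8530 bits

H(Y|X) = Σ_x P(x)·H(Y|X=x):
  X=0: P(X=0) = 6/35, P(Y|X=0) = (5/6, 1/6) → H(Y|X=0) = 0.650022
  X=1: P(X=1) = 16/35, P(Y|X=1) = (3/8, 5/8) → H(Y|X=1) = 0.954434
  X=2: P(X=2) = 6/35, P(Y|X=2) = (5/6, 1/6) → H(Y|X=2) = 0.650022
  X=3: P(X=3) = 1/5, P(Y|X=3) = (0, 1) → H(Y|X=3) = 0.000000
H(Y|X) = (6/35)·0.650022 + (16/35)·0.954434 + (6/35)·0.650022 + (1/5)·0.000000 = 0.6592 bits

H(X,Y) = -Σ_{x,y} P(x,y) log₂ P(x,y). Per-cell terms -P(x,y)·log₂P(x,y):
  X=0: 0.401051, 0.146551
  X=1: 0.436169, 0.516387
  X=2: 0.401051, 0.146551
  X=3: 0.000000, 0.464386
  (cells with P = 0 contribute 0)
Sum of the 8 terms: H(X,Y) = 2.5121 bits

Chain rule check:
  H(X) + H(Y|X) = 1.8530 + 0.6592 = 2.5122 bits
  H(X,Y) = 2.5121 bits
✓ Chain rule verified (Δ = 0.0001 is 4-dp rounding noise: each of the three values was rounded independently).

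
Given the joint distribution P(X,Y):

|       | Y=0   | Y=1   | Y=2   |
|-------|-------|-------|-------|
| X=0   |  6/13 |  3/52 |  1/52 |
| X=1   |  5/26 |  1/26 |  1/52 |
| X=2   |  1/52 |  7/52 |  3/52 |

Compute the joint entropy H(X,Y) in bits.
2.3462 bits

H(X,Y) = -Σ_{x,y} P(x,y) log₂ P(x,y). Per-cell terms -P(x,y)·log₂P(x,y):
  X=0: 0.51484, 0.23743, 0.10962
  X=1: 0.45741, 0.18079, 0.10962
  X=2: 0.10962, 0.38945, 0.23743
Sum of the 9 terms: H(X,Y) = 2.3462 bits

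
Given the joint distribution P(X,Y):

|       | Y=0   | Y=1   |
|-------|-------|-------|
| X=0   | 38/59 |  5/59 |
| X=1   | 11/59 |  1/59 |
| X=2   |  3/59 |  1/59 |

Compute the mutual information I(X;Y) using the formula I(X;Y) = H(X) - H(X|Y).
0.0083 bits

I(X;Y) = H(X) - H(X|Y)

Marginal of X (row sums):
  P(X=0) = 38/59 + 5/59 = 43/59
  P(X=1) = 11/59 + 1/59 = 12/59
  P(X=2) = 3/59 + 1/59 = 4/59
H(X) = -[(43/59)·log₂(43/59) + (12/59)·log₂(12/59) + (4/59)·log₂(4/59)]
  = 0.332615 + 0.467325 + 0.263230 = 1.06317 bits

Marginal of Y (column sums):
  P(Y=0) = 38/59 + 11/59 + 3/59 = 52/59
  P(Y=1) = 5/59 + 1/59 + 1/59 = 7/59
H(X|Y) = Σ_y P(y)·H(X|Y=y):
  Y=0: P(Y=0) = 52/59, P(X|Y=0) = (19/26, 11/52, 3/52) → H(X|Y=0) = 1.042173
  Y=1: P(Y=1) = 7/59, P(X|Y=1) = (5/7, 1/7, 1/7) → H(X|Y=1) = 1.148835
H(X|Y) = (52/59)·1.042173 + (7/59)·1.148835 = 1.05483 bits

I(X;Y) = H(X) - H(X|Y) = 1.06317 - 1.05483 = 0.0083 bits

Cross-check via I(X;Y) = H(X) + H(Y) - H(X,Y): computing H(Y) from the column sums and H(X,Y) from the 6 cells in the same way gives H(Y) = 0.52545 bits and H(X,Y) = 1.58028 bits, so
I(X;Y) = 1.06317 + 0.52545 - 1.58028 = 0.0083 bits ✓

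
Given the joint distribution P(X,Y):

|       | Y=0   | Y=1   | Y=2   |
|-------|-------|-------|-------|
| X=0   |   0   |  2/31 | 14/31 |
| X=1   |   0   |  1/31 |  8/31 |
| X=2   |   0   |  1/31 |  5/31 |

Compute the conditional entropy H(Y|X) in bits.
0.5525 bits

H(Y|X) = H(X,Y) - H(X)

H(X,Y) = -Σ_{x,y} P(x,y) log₂ P(x,y). Per-cell terms -P(x,y)·log₂P(x,y):
  X=0: 0.00000, 0.25511, 0.51793
  X=1: 0.00000, 0.15981, 0.50431
  X=2: 0.00000, 0.15981, 0.42456
  (cells with P = 0 contribute 0)
Sum of the 9 terms: H(X,Y) = 2.02153 bits

Marginal of X (row sums):
  P(X=0) = 0 + 2/31 + 14/31 = 16/31
  P(X=1) = 0 + 1/31 + 8/31 = 9/31
  P(X=2) = 0 + 1/31 + 5/31 = 6/31
H(X) = -[(16/31)·log₂(16/31) + (9/31)·log₂(9/31) + (6/31)·log₂(6/31)]
  = 0.49249 + 0.51801 + 0.45856 = 1.46906 bits

H(Y|X) = H(X,Y) - H(X) = 2.02153 - 1.46906 = 0.5525 bits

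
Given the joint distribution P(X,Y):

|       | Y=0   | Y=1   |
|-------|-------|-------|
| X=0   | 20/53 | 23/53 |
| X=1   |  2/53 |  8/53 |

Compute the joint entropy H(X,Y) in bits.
1.6434 bits

H(X,Y) = -Σ_{x,y} P(x,y) log₂ P(x,y). Per-cell terms -P(x,y)·log₂P(x,y):
  X=0: 0.5306, 0.5226
  X=1: 0.1784, 0.4118
Sum of the 4 terms: H(X,Y) = 1.6434 bits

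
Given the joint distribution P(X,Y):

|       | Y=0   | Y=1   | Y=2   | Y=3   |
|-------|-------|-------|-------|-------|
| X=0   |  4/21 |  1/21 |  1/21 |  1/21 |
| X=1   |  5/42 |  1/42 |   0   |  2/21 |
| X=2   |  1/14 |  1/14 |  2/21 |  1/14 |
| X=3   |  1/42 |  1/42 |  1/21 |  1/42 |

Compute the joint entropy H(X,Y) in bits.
3.6334 bits

H(X,Y) = -Σ_{x,y} P(x,y) log₂ P(x,y). Per-cell terms -P(x,y)·log₂P(x,y):
  X=0: 0.45568, 0.20916, 0.20916, 0.20916
  X=1: 0.36552, 0.12839, 0.00000, 0.32308
  X=2: 0.27195, 0.27195, 0.32308, 0.27195
  X=3: 0.12839, 0.12839, 0.20916, 0.12839
  (cells with P = 0 contribute 0)
Sum of the 16 terms: H(X,Y) = 3.6334 bits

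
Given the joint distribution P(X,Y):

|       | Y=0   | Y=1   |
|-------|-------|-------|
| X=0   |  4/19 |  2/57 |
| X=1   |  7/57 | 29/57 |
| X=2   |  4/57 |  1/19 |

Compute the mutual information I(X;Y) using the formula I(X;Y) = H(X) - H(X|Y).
0.2578 bits

I(X;Y) = H(X) - H(X|Y)

Marginal of X (row sums):
  P(X=0) = 4/19 + 2/57 = 14/57
  P(X=1) = 7/57 + 29/57 = 12/19
  P(X=2) = 4/57 + 1/19 = 7/57
H(X) = -[(14/57)·log₂(14/57) + (12/19)·log₂(12/19) + (7/57)·log₂(7/57)]
  = 0.49750 + 0.41871 + 0.37156 = 1.28777 bits

Marginal of Y (column sums):
  P(Y=0) = 4/19 + 7/57 + 4/57 = 23/57
  P(Y=1) = 2/57 + 29/57 + 1/19 = 34/57
H(X|Y) = Σ_y P(y)·H(X|Y=y):
  Y=0: P(Y=0) = 23/57, P(X|Y=0) = (12/23, 7/23, 4/23) → H(X|Y=0) = 1.45091
  Y=1: P(Y=1) = 34/57, P(X|Y=1) = (1/17, 29/34, 3/34) → H(X|Y=1) = 0.74522
H(X|Y) = (23/57)·1.45091 + (34/57)·0.74522 = 1.02997 bits

I(X;Y) = H(X) - H(X|Y) = 1.28777 - 1.02997 = 0.2578 bits

Cross-check via I(X;Y) = H(X) + H(Y) - H(X,Y): computing H(Y) from the column sums and H(X,Y) from the 6 cells in the same way gives H(Y) = 0.97297 bits and H(X,Y) = 2.00294 bits, so
I(X;Y) = 1.28777 + 0.97297 - 2.00294 = 0.2578 bits ✓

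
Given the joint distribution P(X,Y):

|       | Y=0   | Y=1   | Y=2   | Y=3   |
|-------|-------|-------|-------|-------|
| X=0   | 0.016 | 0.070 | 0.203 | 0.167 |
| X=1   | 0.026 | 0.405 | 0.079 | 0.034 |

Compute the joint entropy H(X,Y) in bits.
2.3824 bits

H(X,Y) = -Σ_{x,y} P(x,y) log₂ P(x,y). Per-cell terms -P(x,y)·log₂P(x,y):
  X=0: 0.09545, 0.26856, 0.46699, 0.43121
  X=1: 0.13690, 0.52812, 0.28930, 0.16586
Sum of the 8 terms: H(X,Y) = 2.3824 bits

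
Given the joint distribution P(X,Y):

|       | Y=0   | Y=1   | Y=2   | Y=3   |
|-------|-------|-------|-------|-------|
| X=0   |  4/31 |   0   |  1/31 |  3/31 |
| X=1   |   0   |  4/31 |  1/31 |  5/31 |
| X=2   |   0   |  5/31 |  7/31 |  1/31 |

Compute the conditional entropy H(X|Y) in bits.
0.9665 bits

H(X|Y) = H(X,Y) - H(Y)

H(X,Y) = -Σ_{x,y} P(x,y) log₂ P(x,y). Per-cell terms -P(x,y)·log₂P(x,y):
  X=0: 0.381187, 0.000000, 0.159813, 0.326055
  X=1: 0.000000, 0.381187, 0.159813, 0.424559
  X=2: 0.000000, 0.424559, 0.484771, 0.159813
  (cells with P = 0 contribute 0)
Sum of the 12 terms: H(X,Y) = 2.90176 bits

Marginal of Y (column sums):
  P(Y=0) = 4/31 + 0 + 0 = 4/31
  P(Y=1) = 0 + 4/31 + 5/31 = 9/31
  P(Y=2) = 1/31 + 1/31 + 7/31 = 9/31
  P(Y=3) = 3/31 + 5/31 + 1/31 = 9/31
H(Y) = -[(4/31)·log₂(4/31) + (9/31)·log₂(9/31) + (9/31)·log₂(9/31) + (9/31)·log₂(9/31)]
  = 0.381187 + 0.518014 + 0.518014 + 0.518014 = 1.93523 bits

H(X|Y) = H(X,Y) - H(Y) = 2.90176 - 1.93523 = 0.9665 bits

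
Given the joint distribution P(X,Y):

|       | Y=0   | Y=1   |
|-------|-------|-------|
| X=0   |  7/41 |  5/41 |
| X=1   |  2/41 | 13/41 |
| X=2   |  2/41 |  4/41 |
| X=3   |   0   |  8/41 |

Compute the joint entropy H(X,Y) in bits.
2.5437 bits

H(X,Y) = -Σ_{x,y} P(x,y) log₂ P(x,y). Per-cell terms -P(x,y)·log₂P(x,y):
  X=0: 0.43540, 0.37020
  X=1: 0.21256, 0.52543
  X=2: 0.21256, 0.32757
  X=3: 0.00000, 0.46001
  (cells with P = 0 contribute 0)
Sum of the 8 terms: H(X,Y) = 2.5437 bits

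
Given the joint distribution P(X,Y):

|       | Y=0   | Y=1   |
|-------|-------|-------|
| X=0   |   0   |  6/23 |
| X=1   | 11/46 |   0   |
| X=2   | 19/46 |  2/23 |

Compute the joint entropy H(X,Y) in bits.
1.8326 bits

H(X,Y) = -Σ_{x,y} P(x,y) log₂ P(x,y). Per-cell terms -P(x,y)·log₂P(x,y):
  X=0: 0.0000, 0.5057
  X=1: 0.4936, 0.0000
  X=2: 0.5269, 0.3064
  (cells with P = 0 contribute 0)
Sum of the 6 terms: H(X,Y) = 1.8326 bits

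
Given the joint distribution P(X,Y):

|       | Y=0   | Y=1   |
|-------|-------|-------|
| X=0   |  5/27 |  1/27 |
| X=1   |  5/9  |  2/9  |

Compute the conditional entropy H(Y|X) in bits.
0.8158 bits

H(Y|X) = H(X,Y) - H(X)

H(X,Y) = -Σ_{x,y} P(x,y) log₂ P(x,y). Per-cell terms -P(x,y)·log₂P(x,y):
  X=0: 0.45055, 0.17611
  X=1: 0.47111, 0.48221
Sum of the 4 terms: H(X,Y) = 1.5800 bits

Marginal of X (row sums):
  P(X=0) = 5/27 + 1/27 = 2/9
  P(X=1) = 5/9 + 2/9 = 7/9
H(X) = -[(2/9)·log₂(2/9) + (7/9)·log₂(7/9)]
  = 0.48221 + 0.28200 = 0.7642 bits

H(Y|X) = H(X,Y) - H(X) = 1.5800 - 0.7642 = 0.8158 bits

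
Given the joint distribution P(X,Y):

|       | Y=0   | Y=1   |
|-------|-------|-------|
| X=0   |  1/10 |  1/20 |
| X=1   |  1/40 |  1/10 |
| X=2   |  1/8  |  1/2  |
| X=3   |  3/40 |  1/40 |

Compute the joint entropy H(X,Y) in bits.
2.3019 bits

H(X,Y) = -Σ_{x,y} P(x,y) log₂ P(x,y). Per-cell terms -P(x,y)·log₂P(x,y):
  X=0: 0.3321928, 0.2160964
  X=1: 0.1330482, 0.3321928
  X=2: 0.3750000, 0.5000000
  X=3: 0.2802724, 0.1330482
Sum of the 8 terms: H(X,Y) = 2.3019 bits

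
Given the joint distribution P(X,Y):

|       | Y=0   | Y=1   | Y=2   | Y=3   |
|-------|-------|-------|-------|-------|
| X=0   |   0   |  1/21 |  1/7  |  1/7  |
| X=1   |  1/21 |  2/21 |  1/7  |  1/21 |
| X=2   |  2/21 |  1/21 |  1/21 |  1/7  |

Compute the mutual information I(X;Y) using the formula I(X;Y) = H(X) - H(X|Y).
0.2022 bits

I(X;Y) = H(X) - H(X|Y)

Marginal of X (row sums):
  P(X=0) = 0 + 1/21 + 1/7 + 1/7 = 1/3
  P(X=1) = 1/21 + 2/21 + 1/7 + 1/21 = 1/3
  P(X=2) = 2/21 + 1/21 + 1/21 + 1/7 = 1/3
H(X) = -[(1/3)·log₂(1/3) + (1/3)·log₂(1/3) + (1/3)·log₂(1/3)]
  = 0.52832 + 0.52832 + 0.52832 = 1.58496 bits

Marginal of Y (column sums):
  P(Y=0) = 0 + 1/21 + 2/21 = 1/7
  P(Y=1) = 1/21 + 2/21 + 1/21 = 4/21
  P(Y=2) = 1/7 + 1/7 + 1/21 = 1/3
  P(Y=3) = 1/7 + 1/21 + 1/7 = 1/3
H(X|Y) = Σ_y P(y)·H(X|Y=y):
  Y=0: P(Y=0) = 1/7, P(X|Y=0) = (0, 1/3, 2/3) → H(X|Y=0) = 0.91830
  Y=1: P(Y=1) = 4/21, P(X|Y=1) = (1/4, 1/2, 1/4) → H(X|Y=1) = 1.50000
  Y=2: P(Y=2) = 1/3, P(X|Y=2) = (3/7, 3/7, 1/7) → H(X|Y=2) = 1.44882
  Y=3: P(Y=3) = 1/3, P(X|Y=3) = (3/7, 1/7, 3/7) → H(X|Y=3) = 1.44882
H(X|Y) = (1/7)·0.91830 + (4/21)·1.50000 + (1/3)·1.44882 + (1/3)·1.44882 = 1.38278 bits

I(X;Y) = H(X) - H(X|Y) = 1.58496 - 1.38278 = 0.2022 bits

Cross-check via I(X;Y) = H(X) + H(Y) - H(X,Y): computing H(Y) from the column sums and H(X,Y) from the 12 cells in the same way gives H(Y) = 1.91337 bits and H(X,Y) = 3.29615 bits, so
I(X;Y) = 1.58496 + 1.91337 - 3.29615 = 0.2022 bits ✓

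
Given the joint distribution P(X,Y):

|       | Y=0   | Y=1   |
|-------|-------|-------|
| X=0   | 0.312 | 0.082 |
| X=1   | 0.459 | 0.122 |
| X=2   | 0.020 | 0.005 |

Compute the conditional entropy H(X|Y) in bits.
1.1176 bits

H(X|Y) = H(X,Y) - H(Y)

H(X,Y) = -Σ_{x,y} P(x,y) log₂ P(x,y). Per-cell terms -P(x,y)·log₂P(x,y):
  X=0: 0.52428, 0.29588
  X=1: 0.51566, 0.37028
  X=2: 0.11288, 0.03822
Sum of the 6 terms: H(X,Y) = 1.8572 bits

Marginal of Y (column sums):
  P(Y=0) = 0.312 + 0.459 + 0.020 = 0.791
  P(Y=1) = 0.082 + 0.122 + 0.005 = 0.209
H(Y) = -[0.791·log₂(0.791) + 0.209·log₂(0.209)]
  = 0.26756 + 0.47201 = 0.7396 bits

H(X|Y) = H(X,Y) - H(Y) = 1.8572 - 0.7396 = 1.1176 bits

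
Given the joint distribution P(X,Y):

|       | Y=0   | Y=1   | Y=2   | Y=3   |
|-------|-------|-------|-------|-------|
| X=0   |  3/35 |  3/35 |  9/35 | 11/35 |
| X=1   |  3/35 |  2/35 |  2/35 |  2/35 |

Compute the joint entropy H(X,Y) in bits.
2.6479 bits

H(X,Y) = -Σ_{x,y} P(x,y) log₂ P(x,y). Per-cell terms -P(x,y)·log₂P(x,y):
  X=0: 0.30380, 0.30380, 0.50383, 0.52481
  X=1: 0.30380, 0.23596, 0.23596, 0.23596
Sum of the 8 terms: H(X,Y) = 2.6479 bits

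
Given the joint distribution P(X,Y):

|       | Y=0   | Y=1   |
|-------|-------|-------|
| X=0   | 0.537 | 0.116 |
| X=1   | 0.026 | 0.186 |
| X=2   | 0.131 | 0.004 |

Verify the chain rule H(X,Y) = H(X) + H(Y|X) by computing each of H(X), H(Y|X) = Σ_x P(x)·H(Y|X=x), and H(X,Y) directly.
H(X) = 1.2659 bits, H(Y|X) = 0.5805 bits, H(X,Y) = 1.8465 bits

Marginal of X (row sums):
  P(X=0) = 0.537 + 0.116 = 0.653
  P(X=1) = 0.026 + 0.186 = 0.212
  P(X=2) = 0.131 + 0.004 = 0.135
H(X) = -[0.653·log₂(0.653) + 0.212·log₂(0.212) + 0.135·log₂(0.135)]
  = 0.4015 + 0.4744 + 0.3900 = 1.2659 bits

H(Y|X) = Σ_x P(x)·H(Y|X=x):
  X=0: P(X=0) = 0.653, P(Y|X=0) = (537/653, 116/653) → H(Y|X=0) = 0.6749
  X=1: P(X=1) = 0.212, P(Y|X=1) = (13/106, 93/106) → H(Y|X=1) = 0.5369
  X=2: P(X=2) = 0.135, P(Y|X=2) = (131/135, 4/135) → H(Y|X=2) = 0.1925
H(Y|X) = 0.653·0.6749 + 0.212·0.5369 + 0.135·0.1925 = 0.5805 bits

H(X,Y) = -Σ_{x,y} P(x,y) log₂ P(x,y). Per-cell terms -P(x,y)·log₂P(x,y):
  X=0: 0.4817, 0.3605
  X=1: 0.1369, 0.4514
  X=2: 0.3841, 0.0319
Sum of the 6 terms: H(X,Y) = 1.8465 bits

Chain rule check:
  H(X) + H(Y|X) = 1.2659 + 0.5805 = 1.8464 bits
  H(X,Y) = 1.8465 bits
✓ Chain rule verified (Δ = 0.0001 is 4-dp rounding noise: each of the three values was rounded independently).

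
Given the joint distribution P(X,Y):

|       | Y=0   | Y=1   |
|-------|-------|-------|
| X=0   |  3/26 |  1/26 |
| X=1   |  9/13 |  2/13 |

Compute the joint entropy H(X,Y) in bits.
1.3230 bits

H(X,Y) = -Σ_{x,y} P(x,y) log₂ P(x,y). Per-cell terms -P(x,y)·log₂P(x,y):
  X=0: 0.35948, 0.18079
  X=1: 0.36728, 0.41545
Sum of the 4 terms: H(X,Y) = 1.3230 bits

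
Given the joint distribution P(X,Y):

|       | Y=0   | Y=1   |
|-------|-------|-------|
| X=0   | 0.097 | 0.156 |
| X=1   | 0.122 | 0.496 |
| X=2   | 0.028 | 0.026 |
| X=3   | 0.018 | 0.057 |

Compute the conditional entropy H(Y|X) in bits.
0.7995 bits

H(Y|X) = H(X,Y) - H(X)

H(X,Y) = -Σ_{x,y} P(x,y) log₂ P(x,y). Per-cell terms -P(x,y)·log₂P(x,y):
  X=0: 0.32649, 0.41814
  X=1: 0.37028, 0.50175
  X=2: 0.14444, 0.13690
  X=3: 0.10433, 0.23557
Sum of the 8 terms: H(X,Y) = 2.2379 bits

Marginal of X (row sums):
  P(X=0) = 0.097 + 0.156 = 0.253
  P(X=1) = 0.122 + 0.496 = 0.618
  P(X=2) = 0.028 + 0.026 = 0.054
  P(X=3) = 0.018 + 0.057 = 0.075
H(X) = -[0.253·log₂(0.253) + 0.618·log₂(0.618) + 0.054·log₂(0.054) + 0.075·log₂(0.075)]
  = 0.50165 + 0.42909 + 0.22739 + 0.28027 = 1.4384 bits

H(Y|X) = H(X,Y) - H(X) = 2.2379 - 1.4384 = 0.7995 bits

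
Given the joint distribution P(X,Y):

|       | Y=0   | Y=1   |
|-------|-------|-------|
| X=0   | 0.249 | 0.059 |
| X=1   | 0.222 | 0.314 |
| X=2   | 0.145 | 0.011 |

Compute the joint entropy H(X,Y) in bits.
2.2227 bits

H(X,Y) = -Σ_{x,y} P(x,y) log₂ P(x,y). Per-cell terms -P(x,y)·log₂P(x,y):
  X=0: 0.49944, 0.24091
  X=1: 0.48204, 0.52475
  X=2: 0.40395, 0.07157
Sum of the 6 terms: H(X,Y) = 2.2227 bits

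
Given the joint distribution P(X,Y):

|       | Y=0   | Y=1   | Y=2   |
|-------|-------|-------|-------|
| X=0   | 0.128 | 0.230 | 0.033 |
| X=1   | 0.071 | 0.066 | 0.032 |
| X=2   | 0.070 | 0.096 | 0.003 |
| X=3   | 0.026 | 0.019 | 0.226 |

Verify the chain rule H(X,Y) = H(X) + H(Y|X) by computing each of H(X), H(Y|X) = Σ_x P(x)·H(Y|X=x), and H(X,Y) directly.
H(X) = 1.9071 bits, H(Y|X) = 1.1599 bits, H(X,Y) = 3.0671 bits

Marginal of X (row sums):
  P(X=0) = 0.128 + 0.230 + 0.033 = 0.391
  P(X=1) = 0.071 + 0.066 + 0.032 = 0.169
  P(X=2) = 0.070 + 0.096 + 0.003 = 0.169
  P(X=3) = 0.026 + 0.019 + 0.226 = 0.271
H(X) = -[0.391·log₂(0.391) + 0.169·log₂(0.169) + 0.169·log₂(0.169) + 0.271·log₂(0.271)]
  = 0.52971 + 0.43347 + 0.43347 + 0.51047 = 1.9071 bits

H(Y|X) = Σ_x P(x)·H(Y|X=x):
  X=0: P(X=0) = 0.391, P(Y|X=0) = (128/391, 10/17, 33/391) → H(Y|X=0) = 1.27873
  X=1: P(X=1) = 0.169, P(Y|X=1) = (71/169, 66/169, 32/169) → H(Y|X=1) = 1.50998
  X=2: P(X=2) = 0.169, P(Y|X=2) = (70/169, 96/169, 3/169) → H(Y|X=2) = 1.09342
  X=3: P(X=3) = 0.271, P(Y|X=3) = (26/271, 19/271, 226/271) → H(Y|X=3) = 0.81173
H(Y|X) = 0.391·1.27873 + 0.169·1.50998 + 0.169·1.09342 + 0.271·0.81173 = 1.1599 bits

H(X,Y) = -Σ_{x,y} P(x,y) log₂ P(x,y). Per-cell terms -P(x,y)·log₂P(x,y):
  X=0: 0.37962, 0.48767, 0.16241
  X=1: 0.27094, 0.25881, 0.15891
  X=2: 0.26856, 0.32456, 0.02514
  X=3: 0.13690, 0.10864, 0.48491
Sum of the 12 terms: H(X,Y) = 3.0671 bits

Chain rule check:
  H(X) + H(Y|X) = 1.9071 + 1.1599 = 3.0670 bits
  H(X,Y) = 3.0671 bits
✓ Chain rule verified (Δ = 0.0001 is 4-dp rounding noise: each of the three values was rounded independently).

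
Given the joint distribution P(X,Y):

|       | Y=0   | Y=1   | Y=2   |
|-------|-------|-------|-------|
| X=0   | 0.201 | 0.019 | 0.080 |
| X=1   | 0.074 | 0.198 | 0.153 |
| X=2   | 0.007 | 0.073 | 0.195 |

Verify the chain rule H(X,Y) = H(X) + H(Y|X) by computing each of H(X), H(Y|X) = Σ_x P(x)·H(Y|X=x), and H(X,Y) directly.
H(X) = 1.5579 bits, H(Y|X) = 1.2481 bits, H(X,Y) = 2.8060 bits

Marginal of X (row sums):
  P(X=0) = 0.201 + 0.019 + 0.080 = 0.300
  P(X=1) = 0.074 + 0.198 + 0.153 = 0.425
  P(X=2) = 0.007 + 0.073 + 0.195 = 0.275
H(X) = -[0.300·log₂(0.300) + 0.425·log₂(0.425) + 0.275·log₂(0.275)]
  = 0.5211 + 0.5246 + 0.5122 = 1.5579 bits

H(Y|X) = Σ_x P(x)·H(Y|X=x):
  X=0: P(X=0) = 0.300, P(Y|X=0) = (67/100, 19/300, 4/15) → H(Y|X=0) = 1.1477
  X=1: P(X=1) = 0.425, P(Y|X=1) = (74/425, 198/425, 9/25) → H(Y|X=1) = 1.4831
  X=2: P(X=2) = 0.275, P(Y|X=2) = (7/275, 73/275, 39/55) → H(Y|X=2) = 0.9944
H(Y|X) = 0.300·1.1477 + 0.425·1.4831 + 0.275·0.9944 = 1.2481 bits

H(X,Y) = -Σ_{x,y} P(x,y) log₂ P(x,y). Per-cell terms -P(x,y)·log₂P(x,y):
  X=0: 0.4653, 0.1086, 0.2915
  X=1: 0.2780, 0.4626, 0.4144
  X=2: 0.0501, 0.2756, 0.4599
Sum of the 9 terms: H(X,Y) = 2.8060 bits

Chain rule check:
  H(X) + H(Y|X) = 1.5579 + 1.2481 = 2.8060 bits
  H(X,Y) = 2.8060 bits
✓ Chain rule verified.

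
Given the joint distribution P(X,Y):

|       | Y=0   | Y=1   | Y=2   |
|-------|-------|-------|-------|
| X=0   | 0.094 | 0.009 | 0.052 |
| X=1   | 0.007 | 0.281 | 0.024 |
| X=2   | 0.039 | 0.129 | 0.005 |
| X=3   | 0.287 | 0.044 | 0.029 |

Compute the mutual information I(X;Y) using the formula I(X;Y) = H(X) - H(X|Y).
0.5359 bits

I(X;Y) = H(X) - H(X|Y)

Marginal of X (row sums):
  P(X=0) = 0.094 + 0.009 + 0.052 = 0.155
  P(X=1) = 0.007 + 0.281 + 0.024 = 0.312
  P(X=2) = 0.039 + 0.129 + 0.005 = 0.173
  P(X=3) = 0.287 + 0.044 + 0.029 = 0.360
H(X) = -[0.155·log₂(0.155) + 0.312·log₂(0.312) + 0.173·log₂(0.173) + 0.360·log₂(0.360)]
  = 0.416897 + 0.524279 + 0.437890 + 0.530615 = 1.90968 bits

Marginal of Y (column sums):
  P(Y=0) = 0.094 + 0.007 + 0.039 + 0.287 = 0.427
  P(Y=1) = 0.009 + 0.281 + 0.129 + 0.044 = 0.463
  P(Y=2) = 0.052 + 0.024 + 0.005 + 0.029 = 0.110
H(X|Y) = Σ_y P(y)·H(X|Y=y):
  Y=0: P(Y=0) = 0.427, P(X|Y=0) = (94/427, 1/61, 39/427, 41/61) → H(X|Y=0) = 1.278510
  Y=1: P(Y=1) = 0.463, P(X|Y=1) = (9/463, 281/463, 129/463, 44/463) → H(X|Y=1) = 1.384099
  Y=2: P(Y=2) = 0.110, P(X|Y=2) = (26/55, 12/55, 1/22, 29/110) → H(X|Y=2) = 1.699968
H(X|Y) = 0.427·1.278510 + 0.463·1.384099 + 0.110·1.699968 = 1.37376 bits

I(X;Y) = H(X) - H(X|Y) = 1.90968 - 1.37376 = 0.5359 bits

Cross-check via I(X;Y) = H(X) + H(Y) - H(X,Y): computing H(Y) from the column sums and H(X,Y) from the 12 cells in the same way gives H(Y) = 1.38887 bits and H(X,Y) = 2.76262 bits, so
I(X;Y) = 1.90968 + 1.38887 - 2.76262 = 0.5359 bits ✓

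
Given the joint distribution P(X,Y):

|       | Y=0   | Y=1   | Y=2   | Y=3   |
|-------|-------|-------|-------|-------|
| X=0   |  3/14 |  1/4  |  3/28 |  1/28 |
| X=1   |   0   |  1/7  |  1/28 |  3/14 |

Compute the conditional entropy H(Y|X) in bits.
1.5755 bits

H(Y|X) = H(X,Y) - H(X)

H(X,Y) = -Σ_{x,y} P(x,y) log₂ P(x,y). Per-cell terms -P(x,y)·log₂P(x,y):
  X=0: 0.476227, 0.500000, 0.345256, 0.171691
  X=1: 0.000000, 0.401051, 0.171691, 0.476227
  (cells with P = 0 contribute 0)
Sum of the 8 terms: H(X,Y) = 2.54214 bits

Marginal of X (row sums):
  P(X=0) = 3/14 + 1/4 + 3/28 + 1/28 = 17/28
  P(X=1) = 0 + 1/7 + 1/28 + 3/14 = 11/28
H(X) = -[(17/28)·log₂(17/28) + (11/28)·log₂(11/28)]
  = 0.437077 + 0.529541 = 0.96662 bits

H(Y|X) = H(X,Y) - H(X) = 2.54214 - 0.96662 = 1.5755 bits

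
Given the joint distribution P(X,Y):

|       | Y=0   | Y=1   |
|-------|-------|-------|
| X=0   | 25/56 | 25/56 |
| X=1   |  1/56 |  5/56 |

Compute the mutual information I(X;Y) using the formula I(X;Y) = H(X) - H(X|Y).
0.0338 bits

I(X;Y) = H(X) - H(X|Y)

Marginal of X (row sums):
  P(X=0) = 25/56 + 25/56 = 25/28
  P(X=1) = 1/56 + 5/56 = 3/28
H(X) = -[(25/28)·log₂(25/28) + (3/28)·log₂(3/28)]
  = 0.14598 + 0.34526 = 0.4912 bits

Marginal of Y (column sums):
  P(Y=0) = 25/56 + 1/56 = 13/28
  P(Y=1) = 25/56 + 5/56 = 15/28
H(X|Y) = Σ_y P(y)·H(X|Y=y):
  Y=0: P(Y=0) = 13/28, P(X|Y=0) = (25/26, 1/26) → H(X|Y=0) = 0.23519
  Y=1: P(Y=1) = 15/28, P(X|Y=1) = (5/6, 1/6) → H(X|Y=1) = 0.65002
H(X|Y) = (13/28)·0.23519 + (15/28)·0.65002 = 0.4574 bits

I(X;Y) = H(X) - H(X|Y) = 0.4912 - 0.4574 = 0.0338 bits

Cross-check via I(X;Y) = H(X) + H(Y) - H(X,Y): computing H(Y) from the column sums and H(X,Y) from the 4 cells in the same way gives H(Y) = 0.9963 bits and H(X,Y) = 1.4537 bits, so
I(X;Y) = 0.4912 + 0.9963 - 1.4537 = 0.0338 bits ✓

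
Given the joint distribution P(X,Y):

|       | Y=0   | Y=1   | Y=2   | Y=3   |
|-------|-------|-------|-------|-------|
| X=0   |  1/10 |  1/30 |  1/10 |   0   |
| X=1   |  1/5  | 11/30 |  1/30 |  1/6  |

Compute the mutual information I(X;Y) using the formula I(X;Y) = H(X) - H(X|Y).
0.2346 bits

I(X;Y) = H(X) - H(X|Y)

Marginal of X (row sums):
  P(X=0) = 1/10 + 1/30 + 1/10 + 0 = 7/30
  P(X=1) = 1/5 + 11/30 + 1/30 + 1/6 = 23/30
H(X) = -[(7/30)·log₂(7/30) + (23/30)·log₂(23/30)]
  = 0.4899 + 0.2939 = 0.7838 bits

Marginal of Y (column sums):
  P(Y=0) = 1/10 + 1/5 = 3/10
  P(Y=1) = 1/30 + 11/30 = 2/5
  P(Y=2) = 1/10 + 1/30 = 2/15
  P(Y=3) = 0 + 1/6 = 1/6
H(X|Y) = Σ_y P(y)·H(X|Y=y):
  Y=0: P(Y=0) = 3/10, P(X|Y=0) = (1/3, 2/3) → H(X|Y=0) = 0.9183
  Y=1: P(Y=1) = 2/5, P(X|Y=1) = (1/12, 11/12) → H(X|Y=1) = 0.4138
  Y=2: P(Y=2) = 2/15, P(X|Y=2) = (3/4, 1/4) → H(X|Y=2) = 0.8113
  Y=3: P(Y=3) = 1/6, P(X|Y=3) = (0, 1) → H(X|Y=3) = 0.0000
H(X|Y) = (3/10)·0.9183 + (2/5)·0.4138 + (2/15)·0.8113 + (1/6)·0.0000 = 0.5492 bits

I(X;Y) = H(X) - H(X|Y) = 0.7838 - 0.5492 = 0.2346 bits

Cross-check via I(X;Y) = H(X) + H(Y) - H(X,Y): computing H(Y) from the column sums and H(X,Y) from the 8 cells in the same way gives H(Y) = 1.8683 bits and H(X,Y) = 2.4175 bits, so
I(X;Y) = 0.7838 + 1.8683 - 2.4175 = 0.2346 bits ✓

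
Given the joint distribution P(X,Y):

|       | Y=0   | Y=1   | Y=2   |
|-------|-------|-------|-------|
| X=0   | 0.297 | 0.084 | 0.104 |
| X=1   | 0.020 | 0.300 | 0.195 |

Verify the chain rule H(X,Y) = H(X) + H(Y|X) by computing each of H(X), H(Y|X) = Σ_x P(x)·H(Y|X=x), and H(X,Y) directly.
H(X) = 0.9994 bits, H(Y|X) = 1.2545 bits, H(X,Y) = 2.2538 bits

Marginal of X (row sums):
  P(X=0) = 0.297 + 0.084 + 0.104 = 0.485
  P(X=1) = 0.020 + 0.300 + 0.195 = 0.515
H(X) = -[0.485·log₂(0.485) + 0.515·log₂(0.515)]
  = 0.506313 + 0.493038 = 0.9994 bits

H(Y|X) = Σ_x P(x)·H(Y|X=x):
  X=0: P(X=0) = 0.485, P(Y|X=0) = (297/485, 84/485, 104/485) → H(Y|X=0) = 1.347711
  X=1: P(X=1) = 0.515, P(Y|X=1) = (4/103, 60/103, 39/103) → H(Y|X=1) = 1.166655
H(Y|X) = 0.485·1.347711 + 0.515·1.166655 = 1.2545 bits

H(X,Y) = -Σ_{x,y} P(x,y) log₂ P(x,y). Per-cell terms -P(x,y)·log₂P(x,y):
  X=0: 0.520185, 0.300171, 0.339596
  X=1: 0.112877, 0.521090, 0.459899
Sum of the 6 terms: H(X,Y) = 2.2538 bits

Chain rule check:
  H(X) + H(Y|X) = 0.9994 + 1.2545 = 2.2539 bits
  H(X,Y) = 2.2538 bits
✓ Chain rule verified (Δ = 0.0001 is 4-dp rounding noise: each of the three values was rounded independently).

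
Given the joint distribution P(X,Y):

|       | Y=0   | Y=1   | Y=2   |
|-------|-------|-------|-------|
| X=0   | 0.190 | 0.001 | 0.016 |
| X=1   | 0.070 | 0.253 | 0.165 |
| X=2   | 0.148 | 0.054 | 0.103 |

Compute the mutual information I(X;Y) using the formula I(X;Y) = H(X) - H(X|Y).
0.3319 bits

I(X;Y) = H(X) - H(X|Y)

Marginal of X (row sums):
  P(X=0) = 0.190 + 0.001 + 0.016 = 0.207
  P(X=1) = 0.070 + 0.253 + 0.165 = 0.488
  P(X=2) = 0.148 + 0.054 + 0.103 = 0.305
H(X) = -[0.207·log₂(0.207) + 0.488·log₂(0.488) + 0.305·log₂(0.305)]
  = 0.4704 + 0.5051 + 0.5225 = 1.4980 bits

Marginal of Y (column sums):
  P(Y=0) = 0.190 + 0.070 + 0.148 = 0.408
  P(Y=1) = 0.001 + 0.253 + 0.054 = 0.308
  P(Y=2) = 0.016 + 0.165 + 0.103 = 0.284
H(X|Y) = Σ_y P(y)·H(X|Y=y):
  Y=0: P(Y=0) = 0.408, P(X|Y=0) = (95/204, 35/204, 37/102) → H(X|Y=0) = 1.4805
  Y=1: P(Y=1) = 0.308, P(X|Y=1) = (1/308, 23/28, 27/154) → H(X|Y=1) = 0.7004
  Y=2: P(Y=2) = 0.284, P(X|Y=2) = (4/71, 165/284, 103/284) → H(X|Y=2) = 1.2196
H(X|Y) = 0.408·1.4805 + 0.308·0.7004 + 0.284·1.2196 = 1.1661 bits

I(X;Y) = H(X) - H(X|Y) = 1.4980 - 1.1661 = 0.3319 bits

Cross-check via I(X;Y) = H(X) + H(Y) - H(X,Y): computing H(Y) from the column sums and H(X,Y) from the 9 cells in the same way gives H(Y) = 1.5667 bits and H(X,Y) = 2.7328 bits, so
I(X;Y) = 1.4980 + 1.5667 - 2.7328 = 0.3319 bits ✓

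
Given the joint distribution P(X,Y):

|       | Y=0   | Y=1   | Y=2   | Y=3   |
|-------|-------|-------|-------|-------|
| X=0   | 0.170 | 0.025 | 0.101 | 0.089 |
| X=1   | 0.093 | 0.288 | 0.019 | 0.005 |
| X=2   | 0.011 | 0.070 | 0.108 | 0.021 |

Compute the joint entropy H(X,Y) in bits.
2.9990 bits

H(X,Y) = -Σ_{x,y} P(x,y) log₂ P(x,y). Per-cell terms -P(x,y)·log₂P(x,y):
  X=0: 0.4346, 0.1330, 0.3341, 0.3106
  X=1: 0.3187, 0.5172, 0.1086, 0.0382
  X=2: 0.0716, 0.2686, 0.3468, 0.1170
Sum of the 12 terms: H(X,Y) = 2.9990 bits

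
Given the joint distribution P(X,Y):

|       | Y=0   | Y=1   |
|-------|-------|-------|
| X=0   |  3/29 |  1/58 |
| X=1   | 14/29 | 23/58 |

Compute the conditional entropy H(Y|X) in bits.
0.9446 bits

H(Y|X) = H(X,Y) - H(X)

H(X,Y) = -Σ_{x,y} P(x,y) log₂ P(x,y). Per-cell terms -P(x,y)·log₂P(x,y):
  X=0: 0.338588, 0.101000
  X=1: 0.507199, 0.529166
Sum of the 4 terms: H(X,Y) = 1.47595 bits

Marginal of X (row sums):
  P(X=0) = 3/29 + 1/58 = 7/58
  P(X=1) = 14/29 + 23/58 = 51/58
H(X) = -[(7/58)·log₂(7/58) + (51/58)·log₂(51/58)]
  = 0.368179 + 0.163161 = 0.53134 bits

H(Y|X) = H(X,Y) - H(X) = 1.47595 - 0.53134 = 0.9446 bits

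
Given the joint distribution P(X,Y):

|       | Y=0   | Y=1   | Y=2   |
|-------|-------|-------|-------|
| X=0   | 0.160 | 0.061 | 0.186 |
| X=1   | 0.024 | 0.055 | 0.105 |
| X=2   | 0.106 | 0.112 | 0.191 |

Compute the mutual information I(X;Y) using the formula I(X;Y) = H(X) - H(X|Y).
0.0421 bits

I(X;Y) = H(X) - H(X|Y)

Marginal of X (row sums):
  P(X=0) = 0.160 + 0.061 + 0.186 = 0.407
  P(X=1) = 0.024 + 0.055 + 0.105 = 0.184
  P(X=2) = 0.106 + 0.112 + 0.191 = 0.409
H(X) = -[0.407·log₂(0.407) + 0.184·log₂(0.184) + 0.409·log₂(0.409)]
  = 0.52784 + 0.44937 + 0.52754 = 1.50475 bits

Marginal of Y (column sums):
  P(Y=0) = 0.160 + 0.024 + 0.106 = 0.290
  P(Y=1) = 0.061 + 0.055 + 0.112 = 0.228
  P(Y=2) = 0.186 + 0.105 + 0.191 = 0.482
H(X|Y) = Σ_y P(y)·H(X|Y=y):
  Y=0: P(Y=0) = 0.290, P(X|Y=0) = (16/29, 12/145, 53/145) → H(X|Y=0) = 1.30161
  Y=1: P(Y=1) = 0.228, P(X|Y=1) = (61/228, 55/228, 28/57) → H(X|Y=1) = 1.50757
  Y=2: P(Y=2) = 0.482, P(X|Y=2) = (93/241, 105/482, 191/482) → H(X|Y=2) = 1.53827
H(X|Y) = 0.290·1.30161 + 0.228·1.50757 + 0.482·1.53827 = 1.46264 bits

I(X;Y) = H(X) - H(X|Y) = 1.50475 - 1.46264 = 0.0421 bits

Cross-check via I(X;Y) = H(X) + H(Y) - H(X,Y): computing H(Y) from the column sums and H(X,Y) from the 9 cells in the same way gives H(Y) = 1.51170 bits and H(X,Y) = 2.97434 bits, so
I(X;Y) = 1.50475 + 1.51170 - 2.97434 = 0.0421 bits ✓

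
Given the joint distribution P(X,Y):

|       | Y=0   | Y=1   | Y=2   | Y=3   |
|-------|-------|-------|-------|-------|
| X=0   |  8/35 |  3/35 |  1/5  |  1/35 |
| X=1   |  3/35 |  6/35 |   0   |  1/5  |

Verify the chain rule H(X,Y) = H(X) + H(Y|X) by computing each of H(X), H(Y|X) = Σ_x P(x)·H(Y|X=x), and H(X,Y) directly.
H(X) = 0.9947 bits, H(Y|X) = 1.6111 bits, H(X,Y) = 2.6058 bits

Marginal of X (row sums):
  P(X=0) = 8/35 + 3/35 + 1/5 + 1/35 = 19/35
  P(X=1) = 3/35 + 6/35 + 0 + 1/5 = 16/35
H(X) = -[(19/35)·log₂(19/35) + (16/35)·log₂(16/35)]
  = 0.47845 + 0.51624 = 0.9947 bits

H(Y|X) = Σ_x P(x)·H(Y|X=x):
  X=0: P(X=0) = 19/35, P(Y|X=0) = (8/19, 3/19, 7/19, 1/19) → H(Y|X=0) = 1.70022
  X=1: P(X=1) = 16/35, P(Y|X=1) = (3/16, 3/8, 0, 7/16) → H(Y|X=1) = 1.50524
H(Y|X) = (19/35)·1.70022 + (16/35)·1.50524 = 1.6111 bits

H(X,Y) = -Σ_{x,y} P(x,y) log₂ P(x,y). Per-cell terms -P(x,y)·log₂P(x,y):
  X=0: 0.48669, 0.30380, 0.46439, 0.14655
  X=1: 0.30380, 0.43617, 0.00000, 0.46439
  (cells with P = 0 contribute 0)
Sum of the 8 terms: H(X,Y) = 2.6058 bits

Chain rule check:
  H(X) + H(Y|X) = 0.9947 + 1.6111 = 2.6058 bits
  H(X,Y) = 2.6058 bits
✓ Chain rule verified.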